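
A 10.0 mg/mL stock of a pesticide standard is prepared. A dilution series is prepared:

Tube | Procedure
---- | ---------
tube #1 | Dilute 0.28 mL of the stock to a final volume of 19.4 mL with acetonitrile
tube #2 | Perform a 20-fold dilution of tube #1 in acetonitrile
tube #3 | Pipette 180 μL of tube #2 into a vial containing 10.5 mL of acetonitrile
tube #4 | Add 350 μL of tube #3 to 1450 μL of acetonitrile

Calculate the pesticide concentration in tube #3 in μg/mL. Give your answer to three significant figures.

0.122 μg/mL

Step 1: 0.28 mL brought to 19.4 mL → factor 19.4/0.28 = 69.286
Step 2: 20-fold → factor 20
Step 3: 180 μL + 10.5 mL = 10680 μL total → factor 10680/180 = 59.333
Dilution factor through tube #3 = 69.286 × 20 × 59.333 = 82219
[tube #3] = 10.0 mg/mL / 82219 = 0.0001216 mg/mL = 0.122 μg/mL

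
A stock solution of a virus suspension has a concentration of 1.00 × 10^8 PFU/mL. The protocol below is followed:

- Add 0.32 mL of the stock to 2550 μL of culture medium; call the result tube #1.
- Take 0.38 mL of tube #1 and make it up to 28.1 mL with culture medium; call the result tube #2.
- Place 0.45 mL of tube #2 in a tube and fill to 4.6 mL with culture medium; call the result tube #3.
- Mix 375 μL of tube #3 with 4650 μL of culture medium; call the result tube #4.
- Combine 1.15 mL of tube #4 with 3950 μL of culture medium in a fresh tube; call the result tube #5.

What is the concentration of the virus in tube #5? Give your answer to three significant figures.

248 PFU/mL

Step 1: 0.32 mL + 2550 μL = 2.87 mL total → factor 2.87/0.32 = 8.9688
Step 2: 0.38 mL brought to 28.1 mL → factor 28.1/0.38 = 73.947
Step 3: 0.45 mL brought to 4.6 mL → factor 4.6/0.45 = 10.222
Step 4: 375 μL + 4650 μL = 5025 μL total → factor 5025/375 = 13.4
Step 5: 1.15 mL + 3950 μL = 5.1 mL total → factor 5.1/1.15 = 4.4348
Overall dilution factor = 8.9688 × 73.947 × 10.222 × 13.4 × 4.4348 = 4.0288 × 10^5
Final = 1.00 × 10^8 PFU/mL / 4.0288 × 10^5 = 248 PFU/mL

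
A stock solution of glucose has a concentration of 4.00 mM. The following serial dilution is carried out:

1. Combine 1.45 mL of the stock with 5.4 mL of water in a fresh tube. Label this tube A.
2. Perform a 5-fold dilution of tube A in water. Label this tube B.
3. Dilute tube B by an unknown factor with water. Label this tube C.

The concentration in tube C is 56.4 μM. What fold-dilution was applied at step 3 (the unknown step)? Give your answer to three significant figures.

Step 1: 1.45 mL + 5.4 mL = 6.85 mL total → factor 6.85/1.45 = 4.7241
Step 2: 5-fold → factor 5
Step 3: unknown factor x
Product of known-step factors = 23.621
Overall factor = 4.00 mM / (56.4 μM) = 70.922
x = 70.922 / 23.621 = 3.00

3.00-fold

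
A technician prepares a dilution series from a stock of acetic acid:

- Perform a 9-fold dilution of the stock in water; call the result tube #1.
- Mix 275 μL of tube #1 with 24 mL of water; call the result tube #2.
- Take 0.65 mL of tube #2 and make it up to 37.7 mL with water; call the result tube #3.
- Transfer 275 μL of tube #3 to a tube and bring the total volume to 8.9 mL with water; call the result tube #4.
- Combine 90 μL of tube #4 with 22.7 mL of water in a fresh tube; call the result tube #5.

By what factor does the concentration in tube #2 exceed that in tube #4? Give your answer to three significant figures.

1.88 × 10^3

Step 1: 9-fold → factor 9
Step 2: 275 μL + 24 mL = 24275 μL total → factor 24275/275 = 88.273
Step 3: 0.65 mL brought to 37.7 mL → factor 37.7/0.65 = 58
Step 4: 275 μL brought to 8.9 mL → factor 8900/275 = 32.364
Dilution factor to tube #2 = 794.45; to tube #4 = 1.4913 × 10^6
[tube #2]/[tube #4] = (factor to tube #4)/(factor to tube #2) = 1.4913 × 10^6/794.45 = 1.88 × 10^3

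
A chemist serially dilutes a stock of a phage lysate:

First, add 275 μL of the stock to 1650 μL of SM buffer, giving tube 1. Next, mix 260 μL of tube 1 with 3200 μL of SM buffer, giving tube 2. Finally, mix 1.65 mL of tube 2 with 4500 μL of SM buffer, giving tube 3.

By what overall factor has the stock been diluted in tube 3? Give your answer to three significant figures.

Step 1: 275 μL + 1650 μL = 1925 μL total → factor 1925/275 = 7
Step 2: 260 μL + 3200 μL = 3460 μL total → factor 3460/260 = 13.308
Step 3: 1.65 mL + 4500 μL = 6.15 mL total → factor 6.15/1.65 = 3.7273
Overall dilution factor = 7 × 13.308 × 3.7273 = 347.21

347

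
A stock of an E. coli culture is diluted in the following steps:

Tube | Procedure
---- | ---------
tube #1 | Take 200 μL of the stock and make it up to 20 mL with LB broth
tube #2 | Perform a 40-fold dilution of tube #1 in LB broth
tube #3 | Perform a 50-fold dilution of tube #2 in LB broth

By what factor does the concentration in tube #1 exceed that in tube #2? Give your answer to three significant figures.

Step 1: 200 μL brought to 20 mL → factor 20000/200 = 100
Step 2: 40-fold → factor 40
Dilution factor to tube #1 = 100; to tube #2 = 4000
[tube #1]/[tube #2] = (factor to tube #2)/(factor to tube #1) = 4000/100 = 40.0

40.0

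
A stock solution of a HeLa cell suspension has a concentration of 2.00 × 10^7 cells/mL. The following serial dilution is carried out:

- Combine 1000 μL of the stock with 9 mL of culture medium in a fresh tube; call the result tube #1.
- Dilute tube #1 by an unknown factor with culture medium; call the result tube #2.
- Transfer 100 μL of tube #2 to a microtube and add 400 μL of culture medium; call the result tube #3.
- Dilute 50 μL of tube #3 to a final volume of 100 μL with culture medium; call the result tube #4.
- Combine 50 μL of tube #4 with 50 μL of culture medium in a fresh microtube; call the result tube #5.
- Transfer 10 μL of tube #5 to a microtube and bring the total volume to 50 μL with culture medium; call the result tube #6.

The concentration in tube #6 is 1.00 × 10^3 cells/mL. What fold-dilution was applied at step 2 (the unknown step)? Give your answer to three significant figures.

20.0-fold

Step 1: 1000 μL + 9 mL = 10000 μL total → factor 10000/1000 = 10
Step 2: unknown factor x
Step 3: 100 μL + 400 μL = 500 μL total → factor 500/100 = 5
Step 4: 50 μL brought to 100 μL → factor 100/50 = 2
Step 5: 50 μL + 50 μL = 100 μL total → factor 100/50 = 2
Step 6: 10 μL brought to 50 μL → factor 50/10 = 5
Product of known-step factors = 1000
Overall factor = 2.00 × 10^7 cells/mL / (1.00 × 10^3 cells/mL) = 20000
x = 20000 / 1000 = 20.0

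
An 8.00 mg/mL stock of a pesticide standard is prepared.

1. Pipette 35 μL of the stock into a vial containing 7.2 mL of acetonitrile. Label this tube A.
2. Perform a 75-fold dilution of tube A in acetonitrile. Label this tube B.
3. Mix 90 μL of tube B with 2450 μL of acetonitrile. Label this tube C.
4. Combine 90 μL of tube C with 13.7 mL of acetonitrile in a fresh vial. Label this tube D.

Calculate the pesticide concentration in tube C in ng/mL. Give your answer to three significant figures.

18.3 ng/mL

Step 1: 35 μL + 7.2 mL = 7235 μL total → factor 7235/35 = 206.71
Step 2: 75-fold → factor 75
Step 3: 90 μL + 2450 μL = 2540 μL total → factor 2540/90 = 28.222
Dilution factor through tube C = 206.71 × 75 × 28.222 = 4.3755 × 10^5
[tube C] = 8.00 mg/mL / 4.3755 × 10^5 = 1.828 × 10^-5 mg/mL = 18.3 ng/mL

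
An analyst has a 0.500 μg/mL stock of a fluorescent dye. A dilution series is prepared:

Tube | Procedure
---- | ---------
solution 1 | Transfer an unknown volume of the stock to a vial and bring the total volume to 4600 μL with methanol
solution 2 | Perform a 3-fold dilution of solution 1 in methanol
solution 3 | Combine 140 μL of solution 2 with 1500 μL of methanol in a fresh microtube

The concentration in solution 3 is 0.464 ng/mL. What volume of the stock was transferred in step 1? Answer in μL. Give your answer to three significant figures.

150 μL

Step 1: v brought to 4600 μL → factor = 4600 μL/v
Step 2: 3-fold → factor 3
Step 3: 140 μL + 1500 μL = 1640 μL total → factor 1640/140 = 11.714
Product of known-step factors = 35.143
Overall factor = 0.500 μg/mL / (0.464 ng/mL) = 1077.6
Step-1 factor = 1077.6 / 35.143 = 30.663
v = 4600 μL / 30.663 = 150 μL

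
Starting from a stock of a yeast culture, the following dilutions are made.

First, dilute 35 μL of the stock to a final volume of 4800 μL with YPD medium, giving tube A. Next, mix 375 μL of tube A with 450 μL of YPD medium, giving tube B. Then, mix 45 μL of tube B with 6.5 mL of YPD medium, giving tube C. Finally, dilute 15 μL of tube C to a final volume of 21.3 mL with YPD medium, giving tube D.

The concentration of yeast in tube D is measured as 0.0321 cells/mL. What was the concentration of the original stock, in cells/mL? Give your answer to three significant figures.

2.00 × 10^6 cells/mL

Step 1: 35 μL brought to 4800 μL → factor 4800/35 = 137.14
Step 2: 375 μL + 450 μL = 825 μL total → factor 825/375 = 2.2
Step 3: 45 μL + 6.5 mL = 6545 μL total → factor 6545/45 = 145.44
Step 4: 15 μL brought to 21.3 mL → factor 21300/15 = 1420
Overall dilution factor = 137.14 × 2.2 × 145.44 × 1420 = 6.2313 × 10^7
Stock = 0.0321 cells/mL × 6.2313 × 10^7 = 2.00 × 10^6 cells/mL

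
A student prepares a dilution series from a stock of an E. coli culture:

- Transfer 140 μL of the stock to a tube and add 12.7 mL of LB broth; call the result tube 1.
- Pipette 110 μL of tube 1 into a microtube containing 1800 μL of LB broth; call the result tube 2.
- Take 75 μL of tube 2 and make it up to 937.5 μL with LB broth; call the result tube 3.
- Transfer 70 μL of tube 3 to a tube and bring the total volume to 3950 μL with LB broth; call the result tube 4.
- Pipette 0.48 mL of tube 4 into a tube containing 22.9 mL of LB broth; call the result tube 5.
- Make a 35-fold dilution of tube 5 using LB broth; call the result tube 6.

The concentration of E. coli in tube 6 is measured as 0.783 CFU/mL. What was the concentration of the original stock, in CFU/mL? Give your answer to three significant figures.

1.50 × 10^9 CFU/mL

Step 1: 140 μL + 12.7 mL = 12840 μL total → factor 12840/140 = 91.714
Step 2: 110 μL + 1800 μL = 1910 μL total → factor 1910/110 = 17.364
Step 3: 75 μL brought to 937.5 μL → factor 937.5/75 = 12.5
Step 4: 70 μL brought to 3950 μL → factor 3950/70 = 56.429
Step 5: 0.48 mL + 22.9 mL = 23.38 mL total → factor 23.38/0.48 = 48.708
Step 6: 35-fold → factor 35
Overall dilution factor = 91.714 × 17.364 × 12.5 × 56.429 × 48.708 × 35 = 1.915 × 10^9
Stock = 0.783 CFU/mL × 1.915 × 10^9 = 1.50 × 10^9 CFU/mL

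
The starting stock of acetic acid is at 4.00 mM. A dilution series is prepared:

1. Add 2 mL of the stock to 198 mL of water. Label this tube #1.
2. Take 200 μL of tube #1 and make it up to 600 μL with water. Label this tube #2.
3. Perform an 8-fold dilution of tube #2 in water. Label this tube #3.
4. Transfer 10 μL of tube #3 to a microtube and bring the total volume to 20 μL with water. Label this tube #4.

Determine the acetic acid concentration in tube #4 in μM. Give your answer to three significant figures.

Step 1: 2 mL + 198 mL = 200 mL total → factor 200/2 = 100
Step 2: 200 μL brought to 600 μL → factor 600/200 = 3
Step 3: 8-fold → factor 8
Step 4: 10 μL brought to 20 μL → factor 20/10 = 2
Overall dilution factor = 100 × 3 × 8 × 2 = 4800
Final = 4.00 mM / 4800 = 0.0008333 mM = 0.833 μM

0.833 μM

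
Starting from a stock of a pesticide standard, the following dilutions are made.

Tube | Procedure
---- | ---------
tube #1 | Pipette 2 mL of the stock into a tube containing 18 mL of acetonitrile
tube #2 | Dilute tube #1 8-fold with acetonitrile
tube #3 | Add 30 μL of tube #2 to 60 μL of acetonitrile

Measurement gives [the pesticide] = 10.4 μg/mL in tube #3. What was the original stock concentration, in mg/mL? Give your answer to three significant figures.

Step 1: 2 mL + 18 mL = 20 mL total → factor 20/2 = 10
Step 2: 8-fold → factor 8
Step 3: 30 μL + 60 μL = 90 μL total → factor 90/30 = 3
Overall dilution factor = 10 × 8 × 3 = 240
Stock = 10.4 μg/mL × 240 = 2496 μg/mL = 2.50 mg/mL

2.50 mg/mL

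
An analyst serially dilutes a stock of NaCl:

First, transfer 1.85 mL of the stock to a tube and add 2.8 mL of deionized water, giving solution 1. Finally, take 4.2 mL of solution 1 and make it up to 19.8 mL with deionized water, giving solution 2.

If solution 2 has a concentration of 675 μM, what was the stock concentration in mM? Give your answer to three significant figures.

Step 1: 1.85 mL + 2.8 mL = 4.65 mL total → factor 4.65/1.85 = 2.5135
Step 2: 4.2 mL brought to 19.8 mL → factor 19.8/4.2 = 4.7143
Overall dilution factor = 2.5135 × 4.7143 = 11.849
Stock = 675 μM × 11.849 = 7998 μM = 8.00 mM

8.00 mM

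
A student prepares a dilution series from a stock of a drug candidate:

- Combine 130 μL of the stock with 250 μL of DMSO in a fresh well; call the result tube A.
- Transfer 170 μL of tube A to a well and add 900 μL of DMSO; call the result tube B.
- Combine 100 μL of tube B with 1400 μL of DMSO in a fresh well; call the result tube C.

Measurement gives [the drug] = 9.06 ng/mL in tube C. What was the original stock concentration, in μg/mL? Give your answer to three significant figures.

Step 1: 130 μL + 250 μL = 380 μL total → factor 380/130 = 2.9231
Step 2: 170 μL + 900 μL = 1070 μL total → factor 1070/170 = 6.2941
Step 3: 100 μL + 1400 μL = 1500 μL total → factor 1500/100 = 15
Overall dilution factor = 2.9231 × 6.2941 × 15 = 275.97
Stock = 9.06 ng/mL × 275.97 = 2500 ng/mL = 2.50 μg/mL

2.50 μg/mL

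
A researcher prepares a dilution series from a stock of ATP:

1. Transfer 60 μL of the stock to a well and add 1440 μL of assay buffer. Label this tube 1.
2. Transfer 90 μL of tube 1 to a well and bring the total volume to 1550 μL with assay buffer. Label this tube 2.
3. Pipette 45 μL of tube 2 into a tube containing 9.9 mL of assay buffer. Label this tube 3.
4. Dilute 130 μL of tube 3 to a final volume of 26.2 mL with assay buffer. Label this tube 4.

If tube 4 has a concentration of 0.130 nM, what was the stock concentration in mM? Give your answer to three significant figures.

2.49 mM

Step 1: 60 μL + 1440 μL = 1500 μL total → factor 1500/60 = 25
Step 2: 90 μL brought to 1550 μL → factor 1550/90 = 17.222
Step 3: 45 μL + 9.9 mL = 9945 μL total → factor 9945/45 = 221
Step 4: 130 μL brought to 26.2 mL → factor 26200/130 = 201.54
Overall dilution factor = 25 × 17.222 × 221 × 201.54 = 1.9177 × 10^7
Stock = 0.130 nM × 1.9177 × 10^7 = 2.493 × 10^6 nM = 2.49 mM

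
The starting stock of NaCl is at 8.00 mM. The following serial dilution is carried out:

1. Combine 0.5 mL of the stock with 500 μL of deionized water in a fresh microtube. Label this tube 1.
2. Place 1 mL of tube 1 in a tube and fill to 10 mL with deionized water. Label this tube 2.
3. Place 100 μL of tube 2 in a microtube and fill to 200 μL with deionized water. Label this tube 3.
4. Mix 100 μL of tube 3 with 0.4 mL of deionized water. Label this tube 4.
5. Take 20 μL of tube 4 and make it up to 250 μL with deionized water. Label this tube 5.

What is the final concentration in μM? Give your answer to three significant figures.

3.20 μM

Step 1: 0.5 mL + 500 μL = 1 mL total → factor 1/0.5 = 2
Step 2: 1 mL brought to 10 mL → factor 10/1 = 10
Step 3: 100 μL brought to 200 μL → factor 200/100 = 2
Step 4: 100 μL + 0.4 mL = 500 μL total → factor 500/100 = 5
Step 5: 20 μL brought to 250 μL → factor 250/20 = 12.5
Overall dilution factor = 2 × 10 × 2 × 5 × 12.5 = 2500
Final = 8.00 mM / 2500 = 0.003200 mM = 3.20 μM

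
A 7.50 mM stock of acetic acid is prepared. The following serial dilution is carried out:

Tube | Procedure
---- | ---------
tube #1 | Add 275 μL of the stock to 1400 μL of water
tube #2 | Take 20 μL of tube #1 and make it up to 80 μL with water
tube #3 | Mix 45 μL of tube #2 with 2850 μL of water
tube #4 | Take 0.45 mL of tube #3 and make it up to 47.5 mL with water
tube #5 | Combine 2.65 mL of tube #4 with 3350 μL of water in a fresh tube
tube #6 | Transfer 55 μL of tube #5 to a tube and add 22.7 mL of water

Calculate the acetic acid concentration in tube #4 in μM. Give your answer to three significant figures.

0.0453 μM

Step 1: 275 μL + 1400 μL = 1675 μL total → factor 1675/275 = 6.0909
Step 2: 20 μL brought to 80 μL → factor 80/20 = 4
Step 3: 45 μL + 2850 μL = 2895 μL total → factor 2895/45 = 64.333
Step 4: 0.45 mL brought to 47.5 mL → factor 47.5/0.45 = 105.56
Dilution factor through tube #4 = 6.0909 × 4 × 64.333 × 105.56 = 1.6545 × 10^5
[tube #4] = 7.50 mM / 1.6545 × 10^5 = 4.533 × 10^-5 mM = 0.0453 μM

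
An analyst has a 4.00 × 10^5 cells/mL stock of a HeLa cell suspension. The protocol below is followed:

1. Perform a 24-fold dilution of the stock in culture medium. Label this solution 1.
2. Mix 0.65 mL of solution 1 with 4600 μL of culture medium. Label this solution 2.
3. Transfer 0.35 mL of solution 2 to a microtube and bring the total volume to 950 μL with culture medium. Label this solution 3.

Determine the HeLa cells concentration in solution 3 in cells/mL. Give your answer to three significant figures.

760 cells/mL

Step 1: 24-fold → factor 24
Step 2: 0.65 mL + 4600 μL = 5.25 mL total → factor 5.25/0.65 = 8.0769
Step 3: 0.35 mL brought to 950 μL → factor 0.95/0.35 = 2.7143
Overall dilution factor = 24 × 8.0769 × 2.7143 = 526.15
Final = 4.00 × 10^5 cells/mL / 526.15 = 760 cells/mL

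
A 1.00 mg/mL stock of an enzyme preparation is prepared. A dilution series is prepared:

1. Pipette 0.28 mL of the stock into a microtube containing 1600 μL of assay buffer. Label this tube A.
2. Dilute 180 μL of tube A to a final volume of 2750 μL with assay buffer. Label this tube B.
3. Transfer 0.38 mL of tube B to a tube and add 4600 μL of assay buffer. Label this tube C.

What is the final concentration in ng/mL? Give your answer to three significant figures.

744 ng/mL

Step 1: 0.28 mL + 1600 μL = 1.88 mL total → factor 1.88/0.28 = 6.7143
Step 2: 180 μL brought to 2750 μL → factor 2750/180 = 15.278
Step 3: 0.38 mL + 4600 μL = 4.98 mL total → factor 4.98/0.38 = 13.105
Overall dilution factor = 6.7143 × 15.278 × 13.105 = 1344.3
Final = 1.00 mg/mL / 1344.3 = 0.0007439 mg/mL = 744 ng/mL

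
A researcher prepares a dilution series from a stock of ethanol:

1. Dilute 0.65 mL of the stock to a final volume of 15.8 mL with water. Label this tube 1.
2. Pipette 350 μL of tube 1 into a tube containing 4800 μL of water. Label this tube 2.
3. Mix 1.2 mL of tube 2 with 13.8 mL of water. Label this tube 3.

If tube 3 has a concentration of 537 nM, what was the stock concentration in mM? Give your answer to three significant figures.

Step 1: 0.65 mL brought to 15.8 mL → factor 15.8/0.65 = 24.308
Step 2: 350 μL + 4800 μL = 5150 μL total → factor 5150/350 = 14.714
Step 3: 1.2 mL + 13.8 mL = 15 mL total → factor 15/1.2 = 12.5
Overall dilution factor = 24.308 × 14.714 × 12.5 = 4470.9
Stock = 537 nM × 4470.9 = 2.401 × 10^6 nM = 2.40 mM

2.40 mM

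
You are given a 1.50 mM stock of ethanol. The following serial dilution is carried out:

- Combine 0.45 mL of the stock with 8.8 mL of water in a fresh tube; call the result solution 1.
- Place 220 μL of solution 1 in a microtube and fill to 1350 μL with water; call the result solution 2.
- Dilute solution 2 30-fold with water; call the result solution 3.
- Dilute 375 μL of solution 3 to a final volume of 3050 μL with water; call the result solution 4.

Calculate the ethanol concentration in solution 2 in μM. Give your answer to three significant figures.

11.9 μM

Step 1: 0.45 mL + 8.8 mL = 9.25 mL total → factor 9.25/0.45 = 20.556
Step 2: 220 μL brought to 1350 μL → factor 1350/220 = 6.1364
Dilution factor through solution 2 = 20.556 × 6.1364 = 126.14
[solution 2] = 1.50 mM / 126.14 = 0.01189 mM = 11.9 μM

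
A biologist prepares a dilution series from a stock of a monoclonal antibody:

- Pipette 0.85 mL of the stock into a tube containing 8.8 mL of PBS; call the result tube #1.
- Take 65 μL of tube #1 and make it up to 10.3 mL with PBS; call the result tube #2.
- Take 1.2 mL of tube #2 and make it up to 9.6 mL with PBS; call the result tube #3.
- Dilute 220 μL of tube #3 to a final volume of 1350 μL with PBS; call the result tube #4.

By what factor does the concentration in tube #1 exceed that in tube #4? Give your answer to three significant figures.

Step 1: 0.85 mL + 8.8 mL = 9.65 mL total → factor 9.65/0.85 = 11.353
Step 2: 65 μL brought to 10.3 mL → factor 10300/65 = 158.46
Step 3: 1.2 mL brought to 9.6 mL → factor 9.6/1.2 = 8
Step 4: 220 μL brought to 1350 μL → factor 1350/220 = 6.1364
Dilution factor to tube #1 = 11.353; to tube #4 = 88315
[tube #1]/[tube #4] = (factor to tube #4)/(factor to tube #1) = 88315/11.353 = 7.78 × 10^3

7.78 × 10^3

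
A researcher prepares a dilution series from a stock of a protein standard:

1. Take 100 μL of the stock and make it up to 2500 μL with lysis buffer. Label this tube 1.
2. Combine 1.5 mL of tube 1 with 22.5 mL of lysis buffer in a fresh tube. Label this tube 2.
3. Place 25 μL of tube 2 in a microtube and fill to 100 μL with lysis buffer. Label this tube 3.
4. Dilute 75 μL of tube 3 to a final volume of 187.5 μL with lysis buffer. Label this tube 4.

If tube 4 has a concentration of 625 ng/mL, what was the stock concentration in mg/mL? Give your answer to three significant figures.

2.50 mg/mL

Step 1: 100 μL brought to 2500 μL → factor 2500/100 = 25
Step 2: 1.5 mL + 22.5 mL = 24 mL total → factor 24/1.5 = 16
Step 3: 25 μL brought to 100 μL → factor 100/25 = 4
Step 4: 75 μL brought to 187.5 μL → factor 187.5/75 = 2.5
Overall dilution factor = 25 × 16 × 4 × 2.5 = 4000
Stock = 625 ng/mL × 4000 = 2.500 × 10^6 ng/mL = 2.50 mg/mL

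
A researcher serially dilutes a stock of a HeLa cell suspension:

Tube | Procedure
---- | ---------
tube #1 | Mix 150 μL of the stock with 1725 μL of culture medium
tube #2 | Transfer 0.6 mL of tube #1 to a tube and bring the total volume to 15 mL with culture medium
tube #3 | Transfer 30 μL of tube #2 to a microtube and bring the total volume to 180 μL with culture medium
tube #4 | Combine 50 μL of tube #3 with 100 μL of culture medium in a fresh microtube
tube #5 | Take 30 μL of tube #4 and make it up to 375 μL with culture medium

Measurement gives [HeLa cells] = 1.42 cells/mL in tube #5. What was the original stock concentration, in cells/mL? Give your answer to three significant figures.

9.98 × 10^4 cells/mL

Step 1: 150 μL + 1725 μL = 1875 μL total → factor 1875/150 = 12.5
Step 2: 0.6 mL brought to 15 mL → factor 15/0.6 = 25
Step 3: 30 μL brought to 180 μL → factor 180/30 = 6
Step 4: 50 μL + 100 μL = 150 μL total → factor 150/50 = 3
Step 5: 30 μL brought to 375 μL → factor 375/30 = 12.5
Overall dilution factor = 12.5 × 25 × 6 × 3 × 12.5 = 70312
Stock = 1.42 cells/mL × 70312 = 9.98 × 10^4 cells/mL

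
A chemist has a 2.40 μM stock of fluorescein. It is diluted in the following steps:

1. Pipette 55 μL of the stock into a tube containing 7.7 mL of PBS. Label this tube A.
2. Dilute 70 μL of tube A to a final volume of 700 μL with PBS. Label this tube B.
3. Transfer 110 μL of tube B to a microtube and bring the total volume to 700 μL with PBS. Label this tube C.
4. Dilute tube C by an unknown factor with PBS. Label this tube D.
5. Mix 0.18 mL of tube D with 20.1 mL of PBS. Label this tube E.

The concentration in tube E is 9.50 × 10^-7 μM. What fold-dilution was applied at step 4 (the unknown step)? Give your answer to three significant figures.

2.50-fold

Step 1: 55 μL + 7.7 mL = 7755 μL total → factor 7755/55 = 141
Step 2: 70 μL brought to 700 μL → factor 700/70 = 10
Step 3: 110 μL brought to 700 μL → factor 700/110 = 6.3636
Step 4: unknown factor x
Step 5: 0.18 mL + 20.1 mL = 20.28 mL total → factor 20.28/0.18 = 112.67
Product of known-step factors = 1.0109 × 10^6
Overall factor = 2.40 μM / (9.50 × 10^-7 μM) = 2.5263 × 10^6
x = 2.5263 × 10^6 / 1.0109 × 10^6 = 2.50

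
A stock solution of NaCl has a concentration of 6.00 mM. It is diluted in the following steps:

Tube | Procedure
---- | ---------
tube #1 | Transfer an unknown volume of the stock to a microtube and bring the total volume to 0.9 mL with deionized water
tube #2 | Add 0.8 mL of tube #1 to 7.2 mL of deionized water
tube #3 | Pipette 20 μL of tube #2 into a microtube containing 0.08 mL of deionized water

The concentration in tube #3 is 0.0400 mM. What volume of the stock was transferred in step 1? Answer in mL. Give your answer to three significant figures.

0.300 mL

Step 1: v brought to 0.9 mL → factor = 0.9 mL/v
Step 2: 0.8 mL + 7.2 mL = 8 mL total → factor 8/0.8 = 10
Step 3: 20 μL + 0.08 mL = 100 μL total → factor 100/20 = 5
Product of known-step factors = 50
Overall factor = 6.00 mM / (0.0400 mM) = 150
Step-1 factor = 150 / 50 = 3
v = 0.9 mL / 3 = 0.300 mL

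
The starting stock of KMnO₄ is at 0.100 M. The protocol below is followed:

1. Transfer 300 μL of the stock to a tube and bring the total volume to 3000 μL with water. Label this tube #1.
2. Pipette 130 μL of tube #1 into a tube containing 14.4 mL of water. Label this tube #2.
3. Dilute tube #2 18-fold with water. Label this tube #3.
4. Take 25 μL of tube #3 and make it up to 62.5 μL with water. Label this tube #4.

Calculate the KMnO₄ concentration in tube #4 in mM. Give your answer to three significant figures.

Step 1: 300 μL brought to 3000 μL → factor 3000/300 = 10
Step 2: 130 μL + 14.4 mL = 14530 μL total → factor 14530/130 = 111.77
Step 3: 18-fold → factor 18
Step 4: 25 μL brought to 62.5 μL → factor 62.5/25 = 2.5
Dilution factor through tube #4 = 10 × 111.77 × 18 × 2.5 = 50296
[tube #4] = 0.100 M / 50296 = 1.988 × 10^-6 M = 0.00199 mM

0.00199 mM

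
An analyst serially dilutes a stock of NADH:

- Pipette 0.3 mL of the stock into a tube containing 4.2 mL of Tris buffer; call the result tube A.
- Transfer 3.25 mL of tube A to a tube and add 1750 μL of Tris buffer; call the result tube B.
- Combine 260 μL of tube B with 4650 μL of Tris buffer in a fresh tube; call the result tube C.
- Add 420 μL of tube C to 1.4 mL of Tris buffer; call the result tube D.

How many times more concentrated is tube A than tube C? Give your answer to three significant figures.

29.1

Step 1: 0.3 mL + 4.2 mL = 4.5 mL total → factor 4.5/0.3 = 15
Step 2: 3.25 mL + 1750 μL = 5 mL total → factor 5/3.25 = 1.5385
Step 3: 260 μL + 4650 μL = 4910 μL total → factor 4910/260 = 18.885
Dilution factor to tube A = 15; to tube C = 435.8
[tube A]/[tube C] = (factor to tube C)/(factor to tube A) = 435.8/15 = 29.1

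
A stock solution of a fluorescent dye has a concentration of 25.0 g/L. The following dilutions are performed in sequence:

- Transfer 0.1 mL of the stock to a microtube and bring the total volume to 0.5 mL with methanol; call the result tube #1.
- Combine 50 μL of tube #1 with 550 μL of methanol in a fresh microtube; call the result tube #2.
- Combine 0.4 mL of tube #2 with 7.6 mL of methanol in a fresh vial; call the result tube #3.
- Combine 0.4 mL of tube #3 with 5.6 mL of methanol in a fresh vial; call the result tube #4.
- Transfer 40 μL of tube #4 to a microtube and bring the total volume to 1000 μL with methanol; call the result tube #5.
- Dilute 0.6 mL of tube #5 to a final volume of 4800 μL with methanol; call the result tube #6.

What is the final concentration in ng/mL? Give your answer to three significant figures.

Step 1: 0.1 mL brought to 0.5 mL → factor 0.5/0.1 = 5
Step 2: 50 μL + 550 μL = 600 μL total → factor 600/50 = 12
Step 3: 0.4 mL + 7.6 mL = 8 mL total → factor 8/0.4 = 20
Step 4: 0.4 mL + 5.6 mL = 6 mL total → factor 6/0.4 = 15
Step 5: 40 μL brought to 1000 μL → factor 1000/40 = 25
Step 6: 0.6 mL brought to 4800 μL → factor 4.8/0.6 = 8
Overall dilution factor = 5 × 12 × 20 × 15 × 25 × 8 = 3.6 × 10^6
Final = 25.0 g/L / 3.6 × 10^6 = 6.944 × 10^-6 g/L = 6.94 ng/mL

6.94 ng/mL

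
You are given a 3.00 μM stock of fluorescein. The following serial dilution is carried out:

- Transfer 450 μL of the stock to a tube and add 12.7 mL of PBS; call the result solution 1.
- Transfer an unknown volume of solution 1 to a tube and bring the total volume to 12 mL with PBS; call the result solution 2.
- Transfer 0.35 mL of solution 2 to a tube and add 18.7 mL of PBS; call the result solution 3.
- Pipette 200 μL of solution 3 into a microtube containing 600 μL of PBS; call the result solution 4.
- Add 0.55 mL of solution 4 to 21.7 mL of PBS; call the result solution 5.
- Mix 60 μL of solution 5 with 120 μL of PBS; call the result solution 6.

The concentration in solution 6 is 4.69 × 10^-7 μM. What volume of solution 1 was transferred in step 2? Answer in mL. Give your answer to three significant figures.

Step 1: 450 μL + 12.7 mL = 13150 μL total → factor 13150/450 = 29.222
Step 2: v brought to 12 mL → factor = 12 mL/v
Step 3: 0.35 mL + 18.7 mL = 19.05 mL total → factor 19.05/0.35 = 54.429
Step 4: 200 μL + 600 μL = 800 μL total → factor 800/200 = 4
Step 5: 0.55 mL + 21.7 mL = 22.25 mL total → factor 22.25/0.55 = 40.455
Step 6: 60 μL + 120 μL = 180 μL total → factor 180/60 = 3
Product of known-step factors = 7.7213 × 10^5
Overall factor = 3.00 μM / (4.69 × 10^-7 μM) = 6.3966 × 10^6
Step-2 factor = 6.3966 × 10^6 / 7.7213 × 10^5 = 8.2844
v = 12 mL / 8.2844 = 1.45 mL

1.45 mL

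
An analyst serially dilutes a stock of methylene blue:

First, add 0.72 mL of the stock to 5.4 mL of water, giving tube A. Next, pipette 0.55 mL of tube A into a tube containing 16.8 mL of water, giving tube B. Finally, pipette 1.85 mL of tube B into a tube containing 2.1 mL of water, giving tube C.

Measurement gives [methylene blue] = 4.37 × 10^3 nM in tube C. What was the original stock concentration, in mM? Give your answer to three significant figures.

Step 1: 0.72 mL + 5.4 mL = 6.12 mL total → factor 6.12/0.72 = 8.5
Step 2: 0.55 mL + 16.8 mL = 17.35 mL total → factor 17.35/0.55 = 31.545
Step 3: 1.85 mL + 2.1 mL = 3.95 mL total → factor 3.95/1.85 = 2.1351
Overall dilution factor = 8.5 × 31.545 × 2.1351 = 572.51
Stock = 4.37 × 10^3 nM × 572.51 = 2.502 × 10^6 nM = 2.50 mM

2.50 mM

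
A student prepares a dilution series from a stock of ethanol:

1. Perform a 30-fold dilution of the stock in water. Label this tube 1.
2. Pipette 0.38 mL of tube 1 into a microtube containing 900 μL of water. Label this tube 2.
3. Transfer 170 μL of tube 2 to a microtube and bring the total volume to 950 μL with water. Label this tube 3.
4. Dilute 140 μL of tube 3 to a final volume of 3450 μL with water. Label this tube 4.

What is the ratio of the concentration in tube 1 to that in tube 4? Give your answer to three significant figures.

Step 1: 30-fold → factor 30
Step 2: 0.38 mL + 900 μL = 1.28 mL total → factor 1.28/0.38 = 3.3684
Step 3: 170 μL brought to 950 μL → factor 950/170 = 5.5882
Step 4: 140 μL brought to 3450 μL → factor 3450/140 = 24.643
Dilution factor to tube 1 = 30; to tube 4 = 13916
[tube 1]/[tube 4] = (factor to tube 4)/(factor to tube 1) = 13916/30 = 464

464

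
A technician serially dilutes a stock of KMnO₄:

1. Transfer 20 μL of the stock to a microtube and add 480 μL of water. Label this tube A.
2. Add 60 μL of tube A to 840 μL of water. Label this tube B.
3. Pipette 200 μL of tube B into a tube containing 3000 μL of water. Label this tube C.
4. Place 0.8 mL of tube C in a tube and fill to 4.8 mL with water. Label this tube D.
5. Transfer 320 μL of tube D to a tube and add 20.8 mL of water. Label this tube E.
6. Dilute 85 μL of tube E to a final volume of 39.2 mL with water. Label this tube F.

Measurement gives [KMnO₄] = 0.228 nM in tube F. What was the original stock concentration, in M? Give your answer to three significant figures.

Step 1: 20 μL + 480 μL = 500 μL total → factor 500/20 = 25
Step 2: 60 μL + 840 μL = 900 μL total → factor 900/60 = 15
Step 3: 200 μL + 3000 μL = 3200 μL total → factor 3200/200 = 16
Step 4: 0.8 mL brought to 4.8 mL → factor 4.8/0.8 = 6
Step 5: 320 μL + 20.8 mL = 21120 μL total → factor 21120/320 = 66
Step 6: 85 μL brought to 39.2 mL → factor 39200/85 = 461.18
Overall dilution factor = 25 × 15 × 16 × 6 × 66 × 461.18 = 1.0958 × 10^9
Stock = 0.228 nM × 1.0958 × 10^9 = 2.498 × 10^8 nM = 0.250 M

0.250 M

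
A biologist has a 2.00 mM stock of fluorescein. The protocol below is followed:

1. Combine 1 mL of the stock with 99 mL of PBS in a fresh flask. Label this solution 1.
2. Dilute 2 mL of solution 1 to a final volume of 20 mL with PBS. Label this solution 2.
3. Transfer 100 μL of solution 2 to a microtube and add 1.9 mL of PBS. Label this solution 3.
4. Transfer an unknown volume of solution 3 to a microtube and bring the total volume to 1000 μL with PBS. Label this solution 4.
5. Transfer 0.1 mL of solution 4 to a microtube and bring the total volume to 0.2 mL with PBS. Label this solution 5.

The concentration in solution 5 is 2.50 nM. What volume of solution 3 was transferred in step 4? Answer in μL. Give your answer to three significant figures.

Step 1: 1 mL + 99 mL = 100 mL total → factor 100/1 = 100
Step 2: 2 mL brought to 20 mL → factor 20/2 = 10
Step 3: 100 μL + 1.9 mL = 2000 μL total → factor 2000/100 = 20
Step 4: v brought to 1000 μL → factor = 1000 μL/v
Step 5: 0.1 mL brought to 0.2 mL → factor 0.2/0.1 = 2
Product of known-step factors = 40000
Overall factor = 2.00 mM / (2.50 nM) = 8 × 10^5
Step-4 factor = 8 × 10^5 / 40000 = 20
v = 1000 μL / 20 = 50.0 μL

50.0 μL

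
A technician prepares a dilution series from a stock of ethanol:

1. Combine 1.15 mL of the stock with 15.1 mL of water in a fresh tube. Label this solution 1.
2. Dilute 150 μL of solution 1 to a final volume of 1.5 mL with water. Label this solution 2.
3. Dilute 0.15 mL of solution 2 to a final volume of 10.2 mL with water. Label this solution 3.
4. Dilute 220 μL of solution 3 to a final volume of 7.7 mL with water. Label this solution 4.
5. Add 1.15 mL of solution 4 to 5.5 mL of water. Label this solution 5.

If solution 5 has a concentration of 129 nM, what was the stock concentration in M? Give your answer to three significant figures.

Step 1: 1.15 mL + 15.1 mL = 16.25 mL total → factor 16.25/1.15 = 14.13
Step 2: 150 μL brought to 1.5 mL → factor 1500/150 = 10
Step 3: 0.15 mL brought to 10.2 mL → factor 10.2/0.15 = 68
Step 4: 220 μL brought to 7.7 mL → factor 7700/220 = 35
Step 5: 1.15 mL + 5.5 mL = 6.65 mL total → factor 6.65/1.15 = 5.7826
Overall dilution factor = 14.13 × 10 × 68 × 35 × 5.7826 = 1.9447 × 10^6
Stock = 129 nM × 1.9447 × 10^6 = 2.509 × 10^8 nM = 0.251 M

0.251 M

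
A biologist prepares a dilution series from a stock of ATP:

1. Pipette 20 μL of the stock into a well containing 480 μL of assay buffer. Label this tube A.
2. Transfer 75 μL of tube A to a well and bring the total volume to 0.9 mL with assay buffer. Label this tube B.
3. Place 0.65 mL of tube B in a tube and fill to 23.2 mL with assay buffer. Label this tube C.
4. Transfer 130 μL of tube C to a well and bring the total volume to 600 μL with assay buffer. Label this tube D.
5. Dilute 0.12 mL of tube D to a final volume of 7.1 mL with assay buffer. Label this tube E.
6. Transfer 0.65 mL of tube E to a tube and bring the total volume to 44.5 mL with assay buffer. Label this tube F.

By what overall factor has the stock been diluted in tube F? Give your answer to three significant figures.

2.00 × 10^8

Step 1: 20 μL + 480 μL = 500 μL total → factor 500/20 = 25
Step 2: 75 μL brought to 0.9 mL → factor 900/75 = 12
Step 3: 0.65 mL brought to 23.2 mL → factor 23.2/0.65 = 35.692
Step 4: 130 μL brought to 600 μL → factor 600/130 = 4.6154
Step 5: 0.12 mL brought to 7.1 mL → factor 7.1/0.12 = 59.167
Step 6: 0.65 mL brought to 44.5 mL → factor 44.5/0.65 = 68.462
Overall dilution factor = 25 × 12 × 35.692 × 4.6154 × 59.167 × 68.462 = 2.0018 × 10^8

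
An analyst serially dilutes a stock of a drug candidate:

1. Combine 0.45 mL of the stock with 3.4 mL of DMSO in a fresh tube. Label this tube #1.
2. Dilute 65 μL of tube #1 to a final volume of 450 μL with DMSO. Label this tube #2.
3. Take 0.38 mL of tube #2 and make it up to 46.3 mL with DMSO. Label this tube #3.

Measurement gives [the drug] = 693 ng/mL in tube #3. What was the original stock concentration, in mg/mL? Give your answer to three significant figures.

Step 1: 0.45 mL + 3.4 mL = 3.85 mL total → factor 3.85/0.45 = 8.5556
Step 2: 65 μL brought to 450 μL → factor 450/65 = 6.9231
Step 3: 0.38 mL brought to 46.3 mL → factor 46.3/0.38 = 121.84
Overall dilution factor = 8.5556 × 6.9231 × 121.84 = 7216.8
Stock = 693 ng/mL × 7216.8 = 5.001 × 10^6 ng/mL = 5.00 mg/mL

5.00 mg/mL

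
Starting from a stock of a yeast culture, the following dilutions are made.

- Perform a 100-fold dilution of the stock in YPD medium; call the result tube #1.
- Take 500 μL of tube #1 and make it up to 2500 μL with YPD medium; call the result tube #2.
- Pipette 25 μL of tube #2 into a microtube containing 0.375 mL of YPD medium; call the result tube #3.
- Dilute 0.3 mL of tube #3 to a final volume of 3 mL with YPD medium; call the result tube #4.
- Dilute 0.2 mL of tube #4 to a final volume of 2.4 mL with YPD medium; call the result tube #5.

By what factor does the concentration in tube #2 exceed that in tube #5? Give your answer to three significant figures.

Step 1: 100-fold → factor 100
Step 2: 500 μL brought to 2500 μL → factor 2500/500 = 5
Step 3: 25 μL + 0.375 mL = 400 μL total → factor 400/25 = 16
Step 4: 0.3 mL brought to 3 mL → factor 3/0.3 = 10
Step 5: 0.2 mL brought to 2.4 mL → factor 2.4/0.2 = 12
Dilution factor to tube #2 = 500; to tube #5 = 9.6 × 10^5
[tube #2]/[tube #5] = (factor to tube #5)/(factor to tube #2) = 9.6 × 10^5/500 = 1.92 × 10^3

1.92 × 10^3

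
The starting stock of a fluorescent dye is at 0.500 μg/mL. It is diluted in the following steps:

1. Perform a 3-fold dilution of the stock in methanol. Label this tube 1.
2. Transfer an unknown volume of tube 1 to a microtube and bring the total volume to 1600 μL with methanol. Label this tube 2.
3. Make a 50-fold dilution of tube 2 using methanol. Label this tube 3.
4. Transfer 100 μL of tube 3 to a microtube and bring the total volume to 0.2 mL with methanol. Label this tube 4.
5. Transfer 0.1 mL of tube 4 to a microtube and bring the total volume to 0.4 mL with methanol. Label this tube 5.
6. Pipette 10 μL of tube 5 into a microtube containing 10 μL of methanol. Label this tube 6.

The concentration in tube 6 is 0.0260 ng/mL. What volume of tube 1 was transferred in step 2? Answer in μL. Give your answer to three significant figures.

Step 1: 3-fold → factor 3
Step 2: v brought to 1600 μL → factor = 1600 μL/v
Step 3: 50-fold → factor 50
Step 4: 100 μL brought to 0.2 mL → factor 200/100 = 2
Step 5: 0.1 mL brought to 0.4 mL → factor 0.4/0.1 = 4
Step 6: 10 μL + 10 μL = 20 μL total → factor 20/10 = 2
Product of known-step factors = 2400
Overall factor = 0.500 μg/mL / (0.0260 ng/mL) = 19231
Step-2 factor = 19231 / 2400 = 8.0128
v = 1600 μL / 8.0128 = 200 μL

200 μL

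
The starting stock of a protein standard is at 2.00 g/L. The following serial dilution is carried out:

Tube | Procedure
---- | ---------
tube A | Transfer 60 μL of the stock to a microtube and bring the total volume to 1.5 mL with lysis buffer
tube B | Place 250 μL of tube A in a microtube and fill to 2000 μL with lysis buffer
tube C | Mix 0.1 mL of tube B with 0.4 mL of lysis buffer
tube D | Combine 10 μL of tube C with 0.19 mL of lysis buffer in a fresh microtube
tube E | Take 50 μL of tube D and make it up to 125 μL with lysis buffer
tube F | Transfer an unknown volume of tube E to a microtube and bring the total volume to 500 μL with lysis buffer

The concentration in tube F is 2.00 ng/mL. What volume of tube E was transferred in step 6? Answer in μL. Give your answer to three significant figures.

25.0 μL

Step 1: 60 μL brought to 1.5 mL → factor 1500/60 = 25
Step 2: 250 μL brought to 2000 μL → factor 2000/250 = 8
Step 3: 0.1 mL + 0.4 mL = 0.5 mL total → factor 0.5/0.1 = 5
Step 4: 10 μL + 0.19 mL = 200 μL total → factor 200/10 = 20
Step 5: 50 μL brought to 125 μL → factor 125/50 = 2.5
Step 6: v brought to 500 μL → factor = 500 μL/v
Product of known-step factors = 50000
Overall factor = 2.00 g/L / (2.00 ng/mL) = 1 × 10^6
Step-6 factor = 1 × 10^6 / 50000 = 20
v = 500 μL / 20 = 25.0 μL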